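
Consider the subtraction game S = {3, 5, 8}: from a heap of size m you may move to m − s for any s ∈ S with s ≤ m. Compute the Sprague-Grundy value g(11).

Build the Grundy sequence with g(k) = mex{g(k−s) : s ∈ {3, 5, 8}, s ≤ k}:
k:     0  1  2  3  4  5  6  7  8  9 10 11
g(k):  0  0  0  1  1  1  2  2  2  3  3  0
So g(11) = 0.

0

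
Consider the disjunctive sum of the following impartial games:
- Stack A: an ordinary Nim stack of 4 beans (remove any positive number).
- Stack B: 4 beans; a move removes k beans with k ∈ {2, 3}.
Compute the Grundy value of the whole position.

Stack A is a plain Nim stack of size 4, so its Grundy value is 4.
Build the Grundy sequence for stack B with g(k) = mex{g(k−s) : s ∈ {2, 3}, s ≤ k}:
g(0) = mex{} = 0
g(1) = mex{} = 0
g(2) = mex{0} = 1
g(3) = mex{0} = 1
g(4) = mex{0,1} = 2
So g(4) = 2.
By the Sprague-Grundy theorem, the Grundy value of a sum of independent games is the XOR of the component values.
Combined value = 4 XOR 2 = 6.

6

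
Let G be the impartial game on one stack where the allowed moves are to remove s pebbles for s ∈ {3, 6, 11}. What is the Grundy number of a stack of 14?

Compute g(0), g(1), … for moves {3, 6, 11}:
g(0) = mex{} = 0
g(1) = mex{} = 0
g(2) = mex{} = 0
g(3) = mex{0} = 1
g(4) = mex{0} = 1
g(5) = mex{0} = 1
g(6) = mex{0,1} = 2
g(7) = mex{0,1} = 2
g(8) = mex{0,1} = 2
g(9) = mex{1,2} = 0
g(10) = mex{1,2} = 0
g(11) = mex{0,1,2} = 3
g(12) = mex{0,2} = 1
g(13) = mex{0,2} = 1
g(14) = mex{1,2,3} = 0
So g(14) = 0.

0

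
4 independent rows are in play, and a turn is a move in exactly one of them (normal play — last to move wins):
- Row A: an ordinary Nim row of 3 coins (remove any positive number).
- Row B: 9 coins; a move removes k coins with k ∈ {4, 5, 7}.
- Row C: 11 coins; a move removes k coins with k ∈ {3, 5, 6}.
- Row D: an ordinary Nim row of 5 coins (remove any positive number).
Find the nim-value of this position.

4

Row A is a plain Nim row of size 3, so its Grundy value is 3.
Grundy values for row B (subtraction set {4, 5, 7}):
g(0) = mex{} = 0
g(1) = mex{} = 0
g(2) = mex{} = 0
g(3) = mex{} = 0
g(4) = mex{0} = 1
g(5) = mex{0} = 1
g(6) = mex{0} = 1
g(7) = mex{0} = 1
g(8) = mex{0,1} = 2
g(9) = mex{0,1} = 2
So g(9) = 2.
Grundy values for row C (subtraction set {3, 5, 6}):
k:     0  1  2  3  4  5  6  7  8  9 10 11
g(k):  0  0  0  1  1  1  2  2  2  0  0  0
So g(11) = 0.
Row D is a plain Nim row of size 5, so its Grundy value is 5.
The value of a disjunctive sum is the nim-sum of the parts.
Combined value = 3 ⊕ 2 ⊕ 0 ⊕ 5 = 4.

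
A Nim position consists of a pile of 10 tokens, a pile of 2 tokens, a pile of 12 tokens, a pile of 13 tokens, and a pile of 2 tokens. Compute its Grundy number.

11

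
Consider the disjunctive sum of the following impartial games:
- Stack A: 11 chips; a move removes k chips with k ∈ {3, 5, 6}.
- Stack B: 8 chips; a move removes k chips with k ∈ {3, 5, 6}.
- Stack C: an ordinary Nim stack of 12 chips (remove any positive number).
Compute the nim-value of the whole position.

14

Build the Grundy sequence for stack A with g(k) = mex{g(k−s) : s ∈ {3, 5, 6}, s ≤ k}:
k:     0  1  2  3  4  5  6  7  8  9 10 11
g(k):  0  0  0  1  1  1  2  2  2  0  0  0
So g(11) = 0.
For stack B, compute g(0), g(1), … with moves {3, 5, 6}:
g(0) = mex{} = 0
g(1) = mex{} = 0
g(2) = mex{} = 0
g(3) = mex{0} = 1
g(4) = mex{0} = 1
g(5) = mex{0} = 1
g(6) = mex{0,1} = 2
g(7) = mex{0,1} = 2
g(8) = mex{0,1} = 2
So g(8) = 2.
Stack C is a plain Nim stack of size 12, so its Grundy value is 12.
The value of a disjunctive sum is the nim-sum of the parts.
Combined value = 0 ⊕ 2 ⊕ 12 = 14.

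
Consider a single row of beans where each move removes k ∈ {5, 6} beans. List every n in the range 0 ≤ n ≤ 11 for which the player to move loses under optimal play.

Build the Grundy sequence with g(k) = mex{g(k−s) : s ∈ {5, 6}, s ≤ k}:
g(0) = mex{} = 0
g(1) = mex{} = 0
g(2) = mex{} = 0
g(3) = mex{} = 0
g(4) = mex{} = 0
g(5) = mex{0} = 1
g(6) = mex{0} = 1
g(7) = mex{0} = 1
g(8) = mex{0} = 1
g(9) = mex{0} = 1
g(10) = mex{0,1} = 2
g(11) = mex{1} = 0
The P-positions (g = 0) in 0..11 are 0, 1, 2, 3, 4, 11.

0, 1, 2, 3, 4, 11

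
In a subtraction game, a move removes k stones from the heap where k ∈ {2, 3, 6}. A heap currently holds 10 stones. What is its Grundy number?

0

Grundy values for subtraction set {2, 3, 6}:
k:     0  1  2  3  4  5  6  7  8  9 10
g(k):  0  0  1  1  2  0  3  1  2  0  0
So g(10) = 0.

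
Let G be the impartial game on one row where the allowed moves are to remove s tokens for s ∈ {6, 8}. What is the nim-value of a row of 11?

1

Compute g(0), g(1), … for moves {6, 8}:
g(0) = mex{} = 0
g(1) = mex{} = 0
g(2) = mex{} = 0
g(3) = mex{} = 0
g(4) = mex{} = 0
g(5) = mex{} = 0
g(6) = mex{0} = 1
g(7) = mex{0} = 1
g(8) = mex{0} = 1
g(9) = mex{0} = 1
g(10) = mex{0} = 1
g(11) = mex{0} = 1
So g(11) = 1.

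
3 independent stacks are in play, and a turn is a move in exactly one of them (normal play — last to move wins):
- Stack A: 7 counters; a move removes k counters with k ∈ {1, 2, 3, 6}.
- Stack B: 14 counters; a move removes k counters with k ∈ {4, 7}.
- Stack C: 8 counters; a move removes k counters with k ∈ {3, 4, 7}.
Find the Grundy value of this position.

1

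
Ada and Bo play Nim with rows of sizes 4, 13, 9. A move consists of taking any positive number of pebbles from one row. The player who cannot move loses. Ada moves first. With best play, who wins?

Bo wins

Bitwise XOR of the heap sizes:
  0100  (4)
  1101  (13)
  1001  (9)
  ----
  0000  (0)
The nim-sum is 0, so this is a P-position: the player to move is in a losing position under optimal play; Ada is about to move from it and so loses — Bo wins.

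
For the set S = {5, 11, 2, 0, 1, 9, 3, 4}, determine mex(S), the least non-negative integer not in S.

6

The values 0, 1, 2, 3, 4, 5 are all present; 6 is the first non-negative integer missing from the set.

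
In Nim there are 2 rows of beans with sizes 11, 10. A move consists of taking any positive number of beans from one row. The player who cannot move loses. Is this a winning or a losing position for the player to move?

Compute the nim-sum pairwise:
11 XOR 10 = 1
The nim-sum is 1 ≠ 0, so this is an N-position: the player to move can win.

Winning position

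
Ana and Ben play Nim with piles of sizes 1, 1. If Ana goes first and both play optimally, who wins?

Ben wins

Nim-sum: 1 XOR 1 = 0.
The nim-sum is 0, so this is a P-position: the player to move is in a losing position under optimal play; Ana is about to move from it and so loses — Ben wins.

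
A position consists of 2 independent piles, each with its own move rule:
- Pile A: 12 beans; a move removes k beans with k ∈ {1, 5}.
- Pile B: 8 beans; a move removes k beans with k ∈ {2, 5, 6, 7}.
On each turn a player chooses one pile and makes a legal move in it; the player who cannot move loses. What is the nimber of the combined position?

For pile A, compute g(0), g(1), … with moves {1, 5}:
g(0) = mex{} = 0
g(1) = mex{0} = 1
g(2) = mex{1} = 0
g(3) = mex{0} = 1
g(4) = mex{1} = 0
g(5) = mex{0} = 1
g(6) = mex{1} = 0
g(7) = mex{0} = 1
g(8) = mex{1} = 0
g(9) = mex{0} = 1
g(10) = mex{1} = 0
g(11) = mex{0} = 1
g(12) = mex{1} = 0
So g(12) = 0.
For pile B, compute g(0), g(1), … with moves {2, 5, 6, 7}:
k:     0  1  2  3  4  5  6  7  8
g(k):  0  0  1  1  0  2  1  3  2
So g(8) = 2.
By the Sprague-Grundy theorem, the Grundy value of a sum of independent games is the XOR of the component values.
Combined value = 0 XOR 2 = 2.

2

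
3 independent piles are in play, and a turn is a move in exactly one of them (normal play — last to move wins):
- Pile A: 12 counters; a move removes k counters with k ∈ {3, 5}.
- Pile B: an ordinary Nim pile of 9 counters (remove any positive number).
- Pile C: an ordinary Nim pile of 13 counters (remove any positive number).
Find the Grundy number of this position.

5

Grundy values for pile A (subtraction set {3, 5}):
g(0) = mex{} = 0
g(1) = mex{} = 0
g(2) = mex{} = 0
g(3) = mex{0} = 1
g(4) = mex{0} = 1
g(5) = mex{0} = 1
g(6) = mex{0,1} = 2
g(7) = mex{0,1} = 2
g(8) = mex{1} = 0
g(9) = mex{1,2} = 0
g(10) = mex{1,2} = 0
g(11) = mex{0,2} = 1
g(12) = mex{0,2} = 1
So g(12) = 1.
Pile B is a plain Nim pile of size 9, so its Grundy value is 9.
Pile C is a plain Nim pile of size 13, so its Grundy value is 13.
The value of a disjunctive sum is the nim-sum of the parts.
Combined value = 1 XOR 9 XOR 13 = 5.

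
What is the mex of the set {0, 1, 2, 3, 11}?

4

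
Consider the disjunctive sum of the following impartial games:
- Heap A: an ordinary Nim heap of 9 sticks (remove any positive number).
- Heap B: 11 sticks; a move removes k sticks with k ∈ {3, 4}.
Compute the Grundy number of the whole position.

Heap A is a plain Nim heap of size 9, so its Grundy value is 9.
Grundy values for heap B (subtraction set {3, 4}):
k:     0  1  2  3  4  5  6  7  8  9 10 11
g(k):  0  0  0  1  1  1  2  0  0  0  1  1
So g(11) = 1.
The value of a disjunctive sum is the nim-sum of the parts.
Combined value = 9 ⊕ 1 = 8.

8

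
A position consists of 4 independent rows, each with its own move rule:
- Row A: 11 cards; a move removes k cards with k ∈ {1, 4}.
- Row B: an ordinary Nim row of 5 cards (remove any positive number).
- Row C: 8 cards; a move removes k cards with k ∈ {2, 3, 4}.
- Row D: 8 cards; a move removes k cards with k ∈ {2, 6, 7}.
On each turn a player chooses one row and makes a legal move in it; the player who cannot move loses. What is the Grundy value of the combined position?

Grundy values for row A (subtraction set {1, 4}):
k:     0  1  2  3  4  5  6  7  8  9 10 11
g(k):  0  1  0  1  2  0  1  0  1  2  0  1
So g(11) = 1.
Row B is a plain Nim row of size 5, so its Grundy value is 5.
Grundy values for row C (subtraction set {2, 3, 4}):
g(0) = mex{} = 0
g(1) = mex{} = 0
g(2) = mex{0} = 1
g(3) = mex{0} = 1
g(4) = mex{0,1} = 2
g(5) = mex{0,1} = 2
g(6) = mex{1,2} = 0
g(7) = mex{1,2} = 0
g(8) = mex{0,2} = 1
So g(8) = 1.
Grundy values for row D (subtraction set {2, 6, 7}):
k:     0  1  2  3  4  5  6  7  8
g(k):  0  0  1  1  0  0  1  1  2
So g(8) = 2.
The value of a disjunctive sum is the nim-sum of the parts.
Combined value = 1 ⊕ 5 ⊕ 1 ⊕ 2 = 7.

7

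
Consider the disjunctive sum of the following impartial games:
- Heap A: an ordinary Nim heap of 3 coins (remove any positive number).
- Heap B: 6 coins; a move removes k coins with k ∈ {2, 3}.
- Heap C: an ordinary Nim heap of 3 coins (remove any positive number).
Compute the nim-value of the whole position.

0

Heap A is a plain Nim heap of size 3, so its Grundy value is 3.
Build the Grundy sequence for heap B with g(k) = mex{g(k−s) : s ∈ {2, 3}, s ≤ k}:
k:     0  1  2  3  4  5  6
g(k):  0  0  1  1  2  0  0
So g(6) = 0.
Heap C is a plain Nim heap of size 3, so its Grundy value is 3.
The value of a disjunctive sum is the nim-sum of the parts.
Combined value = 3 XOR 0 XOR 3 = 0.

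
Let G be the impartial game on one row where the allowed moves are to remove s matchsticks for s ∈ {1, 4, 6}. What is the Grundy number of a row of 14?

Grundy values for subtraction set {1, 4, 6}:
k:     0  1  2  3  4  5  6  7  8  9 10 11 12 13 14
g(k):  0  1  0  1  2  0  1  0  1  2  0  1  0  1  2
So g(14) = 2.

2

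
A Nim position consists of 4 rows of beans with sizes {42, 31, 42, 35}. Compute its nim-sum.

Nim-sum: 42 XOR 31 XOR 42 XOR 35 = 60.

60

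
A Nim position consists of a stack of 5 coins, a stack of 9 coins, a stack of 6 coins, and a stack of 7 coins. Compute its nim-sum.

Bitwise XOR of the heap sizes:
  0101  (5)
  1001  (9)
  0110  (6)
  0111  (7)
  ----
  1101  (13)

13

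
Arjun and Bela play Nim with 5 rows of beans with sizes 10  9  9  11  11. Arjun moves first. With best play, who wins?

Compute the nim-sum pairwise:
10 ^ 9 = 3
3 ^ 9 = 10
10 ^ 11 = 1
1 ^ 11 = 10
The nim-sum is 10 ≠ 0, so this is an N-position: the player to move can win; Arjun has a winning move.

Arjun wins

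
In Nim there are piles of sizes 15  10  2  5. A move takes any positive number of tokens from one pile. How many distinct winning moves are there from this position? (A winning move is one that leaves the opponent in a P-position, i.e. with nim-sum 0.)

Compute the nim-sum pairwise:
15 ^ 10 = 5
5 ^ 2 = 7
7 ^ 5 = 2
The overall nim-sum is X = 2. A pile of size p has a winning move iff p XOR X < p (reduce it to p XOR X).
  15: 15 XOR 2 = 13 < 15 — winning move (to 13).
  10: 10 XOR 2 = 8 < 10 — winning move (to 8).
  2: 2 XOR 2 = 0 < 2 — winning move (to 0).
  5: 5 XOR 2 = 7 ≥ 5 — no move.
That gives 3 winning moves.

3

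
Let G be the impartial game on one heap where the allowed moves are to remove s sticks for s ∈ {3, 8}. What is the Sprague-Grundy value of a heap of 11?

0

Compute g(0), g(1), … for moves {3, 8}:
g(0) = mex{} = 0
g(1) = mex{} = 0
g(2) = mex{} = 0
g(3) = mex{0} = 1
g(4) = mex{0} = 1
g(5) = mex{0} = 1
g(6) = mex{1} = 0
g(7) = mex{1} = 0
g(8) = mex{0,1} = 2
g(9) = mex{0} = 1
g(10) = mex{0} = 1
g(11) = mex{1,2} = 0
So g(11) = 0.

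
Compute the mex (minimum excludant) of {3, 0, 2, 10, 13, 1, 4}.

The values 0, 1, 2, 3, 4 are all present; 5 is the first non-negative integer missing from the set.

5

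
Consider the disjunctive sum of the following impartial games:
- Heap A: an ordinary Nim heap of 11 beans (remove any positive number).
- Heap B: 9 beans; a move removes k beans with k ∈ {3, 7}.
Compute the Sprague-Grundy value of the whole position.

Heap A is a plain Nim heap of size 11, so its Grundy value is 11.
Build the Grundy sequence for heap B with g(k) = mex{g(k−s) : s ∈ {3, 7}, s ≤ k}:
k:     0  1  2  3  4  5  6  7  8  9
g(k):  0  0  0  1  1  1  0  2  2  1
So g(9) = 1.
By the Sprague-Grundy theorem, the Grundy value of a sum of independent games is the XOR of the component values.
Combined value = 11 XOR 1 = 10.

10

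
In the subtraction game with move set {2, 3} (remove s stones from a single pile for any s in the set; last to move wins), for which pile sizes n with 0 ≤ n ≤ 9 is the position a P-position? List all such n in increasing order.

0, 1, 5, 6

Grundy values for subtraction set {2, 3}:
g(0) = mex{} = 0
g(1) = mex{} = 0
g(2) = mex{0} = 1
g(3) = mex{0} = 1
g(4) = mex{0,1} = 2
g(5) = mex{1} = 0
g(6) = mex{1,2} = 0
g(7) = mex{0,2} = 1
g(8) = mex{0} = 1
g(9) = mex{0,1} = 2
The P-positions (g = 0) in 0..9 are 0, 1, 5, 6.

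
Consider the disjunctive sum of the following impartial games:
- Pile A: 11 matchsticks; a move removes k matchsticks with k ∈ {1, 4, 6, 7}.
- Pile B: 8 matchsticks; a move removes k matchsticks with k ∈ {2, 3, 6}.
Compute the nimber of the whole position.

3

Grundy values for pile A (subtraction set {1, 4, 6, 7}):
k:     0  1  2  3  4  5  6  7  8  9 10 11
g(k):  0  1  0  1  2  0  1  2  3  2  0  1
So g(11) = 1.
Grundy values for pile B (subtraction set {2, 3, 6}):
g(0) = mex{} = 0
g(1) = mex{} = 0
g(2) = mex{0} = 1
g(3) = mex{0} = 1
g(4) = mex{0,1} = 2
g(5) = mex{1} = 0
g(6) = mex{0,1,2} = 3
g(7) = mex{0,2} = 1
g(8) = mex{0,1,3} = 2
So g(8) = 2.
By the Sprague-Grundy theorem, the Grundy value of a sum of independent games is the XOR of the component values.
Combined value = 1 ⊕ 2 = 3.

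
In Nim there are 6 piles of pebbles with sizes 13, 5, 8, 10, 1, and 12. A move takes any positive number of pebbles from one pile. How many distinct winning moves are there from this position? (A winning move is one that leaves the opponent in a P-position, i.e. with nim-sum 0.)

3

Nim-sum: 13 ⊕ 5 ⊕ 8 ⊕ 10 ⊕ 1 ⊕ 12 = 7.
The overall nim-sum is X = 7. A pile of size p has a winning move iff p XOR X < p (reduce it to p XOR X).
  13: 13 XOR 7 = 10 < 13 — winning move (to 10).
  5: 5 XOR 7 = 2 < 5 — winning move (to 2).
  8: 8 XOR 7 = 15 ≥ 8 — no move.
  10: 10 XOR 7 = 13 ≥ 10 — no move.
  1: 1 XOR 7 = 6 ≥ 1 — no move.
  12: 12 XOR 7 = 11 < 12 — winning move (to 11).
That gives 3 winning moves.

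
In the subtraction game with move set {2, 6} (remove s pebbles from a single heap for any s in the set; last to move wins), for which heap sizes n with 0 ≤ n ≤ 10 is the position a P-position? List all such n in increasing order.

0, 1, 4, 5, 8, 9

Compute g(0), g(1), … for moves {2, 6}:
k:     0  1  2  3  4  5  6  7  8  9 10
g(k):  0  0  1  1  0  0  1  1  0  0  1
The P-positions (g = 0) in 0..10 are 0, 1, 4, 5, 8, 9.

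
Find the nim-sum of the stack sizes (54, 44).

26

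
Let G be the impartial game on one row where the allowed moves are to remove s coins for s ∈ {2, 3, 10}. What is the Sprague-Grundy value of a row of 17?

Build the Grundy sequence with g(k) = mex{g(k−s) : s ∈ {2, 3, 10}, s ≤ k}:
k:     0  1  2  3  4  5  6  7  8  9 10 11 12 13 14 15 16 17
g(k):  0  0  1  1  2  0  0  1  1  2  2  3  0  0  1  1  2  0
So g(17) = 0.

0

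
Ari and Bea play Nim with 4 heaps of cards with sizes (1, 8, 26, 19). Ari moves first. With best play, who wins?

Bea wins

Compute the nim-sum pairwise:
1 ^ 8 = 9
9 ^ 26 = 19
19 ^ 19 = 0
The nim-sum is 0, so this is a P-position: the player to move is in a losing position under optimal play; Ari is about to move from it and so loses — Bea wins.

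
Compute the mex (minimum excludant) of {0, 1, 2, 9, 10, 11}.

3

The values 0, 1, 2 are all present; 3 is the first non-negative integer missing from the set.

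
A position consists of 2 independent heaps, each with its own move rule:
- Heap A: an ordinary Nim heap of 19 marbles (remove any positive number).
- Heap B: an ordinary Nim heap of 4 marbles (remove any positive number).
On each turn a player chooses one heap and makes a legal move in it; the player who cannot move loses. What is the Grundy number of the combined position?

23

Heap A is a plain Nim heap of size 19, so its Grundy value is 19.
Heap B is a plain Nim heap of size 4, so its Grundy value is 4.
The value of a disjunctive sum is the nim-sum of the parts.
Combined value = 19 ⊕ 4 = 23.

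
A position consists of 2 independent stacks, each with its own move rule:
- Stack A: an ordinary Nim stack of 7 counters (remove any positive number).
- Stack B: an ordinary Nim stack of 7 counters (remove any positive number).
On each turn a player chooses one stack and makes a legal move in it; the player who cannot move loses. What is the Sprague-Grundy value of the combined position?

Stack A is a plain Nim stack of size 7, so its Grundy value is 7.
Stack B is a plain Nim stack of size 7, so its Grundy value is 7.
By the Sprague-Grundy theorem, the Grundy value of a sum of independent games is the XOR of the component values.
Combined value = 7 XOR 7 = 0.

0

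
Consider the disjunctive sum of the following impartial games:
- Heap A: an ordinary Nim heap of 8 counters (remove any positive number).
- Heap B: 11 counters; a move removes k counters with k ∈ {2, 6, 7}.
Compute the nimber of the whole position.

9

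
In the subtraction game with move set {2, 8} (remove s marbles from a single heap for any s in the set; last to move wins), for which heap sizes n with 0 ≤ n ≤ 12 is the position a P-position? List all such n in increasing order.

0, 1, 4, 5, 10, 11

Grundy values for subtraction set {2, 8}:
g(0) = mex{} = 0
g(1) = mex{} = 0
g(2) = mex{0} = 1
g(3) = mex{0} = 1
g(4) = mex{1} = 0
g(5) = mex{1} = 0
g(6) = mex{0} = 1
g(7) = mex{0} = 1
g(8) = mex{0,1} = 2
g(9) = mex{0,1} = 2
g(10) = mex{1,2} = 0
g(11) = mex{1,2} = 0
g(12) = mex{0} = 1
The P-positions (g = 0) in 0..12 are 0, 1, 4, 5, 10, 11.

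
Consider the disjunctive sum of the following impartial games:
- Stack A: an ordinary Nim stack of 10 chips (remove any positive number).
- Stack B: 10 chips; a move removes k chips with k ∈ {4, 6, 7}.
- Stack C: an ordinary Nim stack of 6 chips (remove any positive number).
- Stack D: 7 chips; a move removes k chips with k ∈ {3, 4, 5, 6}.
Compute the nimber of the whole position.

12

Stack A is a plain Nim stack of size 10, so its Grundy value is 10.
For stack B, compute g(0), g(1), … with moves {4, 6, 7}:
k:     0  1  2  3  4  5  6  7  8  9 10
g(k):  0  0  0  0  1  1  1  1  2  2  2
So g(10) = 2.
Stack C is a plain Nim stack of size 6, so its Grundy value is 6.
For stack D, compute g(0), g(1), … with moves {3, 4, 5, 6}:
k:     0  1  2  3  4  5  6  7
g(k):  0  0  0  1  1  1  2  2
So g(7) = 2.
The value of a disjunctive sum is the nim-sum of the parts.
Combined value = 10 ⊕ 2 ⊕ 6 ⊕ 2 = 12.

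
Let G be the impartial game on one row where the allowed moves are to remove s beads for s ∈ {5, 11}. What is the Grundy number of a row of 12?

2

Compute g(0), g(1), … for moves {5, 11}:
k:     0  1  2  3  4  5  6  7  8  9 10 11 12
g(k):  0  0  0  0  0  1  1  1  1  1  0  2  2
So g(12) = 2.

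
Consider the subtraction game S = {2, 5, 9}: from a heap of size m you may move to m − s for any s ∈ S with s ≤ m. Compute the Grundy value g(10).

1

Compute g(0), g(1), … for moves {2, 5, 9}:
g(0) = mex{} = 0
g(1) = mex{} = 0
g(2) = mex{0} = 1
g(3) = mex{0} = 1
g(4) = mex{1} = 0
g(5) = mex{0,1} = 2
g(6) = mex{0} = 1
g(7) = mex{1,2} = 0
g(8) = mex{1} = 0
g(9) = mex{0} = 1
g(10) = mex{0,2} = 1
So g(10) = 1.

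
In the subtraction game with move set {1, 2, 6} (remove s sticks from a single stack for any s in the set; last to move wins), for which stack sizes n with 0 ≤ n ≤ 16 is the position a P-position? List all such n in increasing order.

0, 3, 7, 10, 14

Build the Grundy sequence with g(k) = mex{g(k−s) : s ∈ {1, 2, 6}, s ≤ k}:
k:     0  1  2  3  4  5  6  7  8  9 10 11 12 13 14 15 16
g(k):  0  1  2  0  1  2  3  0  1  2  0  1  2  3  0  1  2
The P-positions (g = 0) in 0..16 are 0, 3, 7, 10, 14.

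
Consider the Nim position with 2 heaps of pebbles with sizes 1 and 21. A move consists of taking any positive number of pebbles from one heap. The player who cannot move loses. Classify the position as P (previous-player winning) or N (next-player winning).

N-position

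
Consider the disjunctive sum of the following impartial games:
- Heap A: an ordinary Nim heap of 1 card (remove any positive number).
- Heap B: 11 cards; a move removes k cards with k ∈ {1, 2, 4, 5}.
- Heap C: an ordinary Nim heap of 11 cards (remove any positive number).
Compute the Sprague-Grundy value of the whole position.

8

Heap A is a plain Nim heap of size 1, so its Grundy value is 1.
For heap B, compute g(0), g(1), … with moves {1, 2, 4, 5}:
k:     0  1  2  3  4  5  6  7  8  9 10 11
g(k):  0  1  2  0  1  2  0  1  2  0  1  2
So g(11) = 2.
Heap C is a plain Nim heap of size 11, so its Grundy value is 11.
The value of a disjunctive sum is the nim-sum of the parts.
Combined value = 1 ⊕ 2 ⊕ 11 = 8.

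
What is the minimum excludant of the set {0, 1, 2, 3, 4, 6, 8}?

5

The values 0, 1, 2, 3, 4 are all present; 5 is the first non-negative integer missing from the set.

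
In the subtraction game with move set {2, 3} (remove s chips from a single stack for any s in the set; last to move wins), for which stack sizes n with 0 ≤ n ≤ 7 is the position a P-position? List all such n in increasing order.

Compute g(0), g(1), … for moves {2, 3}:
k:     0  1  2  3  4  5  6  7
g(k):  0  0  1  1  2  0  0  1
The P-positions (g = 0) in 0..7 are 0, 1, 5, 6.

0, 1, 5, 6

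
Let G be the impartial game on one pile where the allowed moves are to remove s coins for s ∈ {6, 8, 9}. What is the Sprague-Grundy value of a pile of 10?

1

Compute g(0), g(1), … for moves {6, 8, 9}:
k:     0  1  2  3  4  5  6  7  8  9 10
g(k):  0  0  0  0  0  0  1  1  1  1  1
So g(10) = 1.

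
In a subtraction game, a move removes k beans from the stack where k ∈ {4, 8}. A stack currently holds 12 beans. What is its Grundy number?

0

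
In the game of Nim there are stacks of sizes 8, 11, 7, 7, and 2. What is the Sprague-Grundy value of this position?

1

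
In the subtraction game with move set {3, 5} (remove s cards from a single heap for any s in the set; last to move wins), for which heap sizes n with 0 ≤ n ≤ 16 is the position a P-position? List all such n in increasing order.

0, 1, 2, 8, 9, 10, 16

Build the Grundy sequence with g(k) = mex{g(k−s) : s ∈ {3, 5}, s ≤ k}:
k:     0  1  2  3  4  5  6  7  8  9 10 11 12 13 14 15 16
g(k):  0  0  0  1  1  1  2  2  0  0  0  1  1  1  2  2  0
The P-positions (g = 0) in 0..16 are 0, 1, 2, 8, 9, 10, 16.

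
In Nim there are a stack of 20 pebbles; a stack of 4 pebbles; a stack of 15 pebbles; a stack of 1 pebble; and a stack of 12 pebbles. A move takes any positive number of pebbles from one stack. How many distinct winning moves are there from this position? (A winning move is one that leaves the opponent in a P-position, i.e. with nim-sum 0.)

Compute the nim-sum pairwise:
20 ^ 4 = 16
16 ^ 15 = 31
31 ^ 1 = 30
30 ^ 12 = 18
The overall nim-sum is X = 18. A stack of size p has a winning move iff p XOR X < p (reduce it to p XOR X).
  20: 20 XOR 18 = 6 < 20 — winning move (to 6).
  4: 4 XOR 18 = 22 ≥ 4 — no move.
  15: 15 XOR 18 = 29 ≥ 15 — no move.
  1: 1 XOR 18 = 19 ≥ 1 — no move.
  12: 12 XOR 18 = 30 ≥ 12 — no move.
That gives 1 winning move.

1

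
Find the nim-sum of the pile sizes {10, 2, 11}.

Compute the nim-sum pairwise:
10 ^ 2 = 8
8 ^ 11 = 3

3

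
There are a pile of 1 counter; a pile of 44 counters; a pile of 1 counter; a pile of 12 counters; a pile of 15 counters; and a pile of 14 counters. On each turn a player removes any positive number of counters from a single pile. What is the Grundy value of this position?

Write each in binary and XOR column by column:
  000001  (1)
  101100  (44)
  000001  (1)
  001100  (12)
  001111  (15)
  001110  (14)
  ------
  100001  (33)

33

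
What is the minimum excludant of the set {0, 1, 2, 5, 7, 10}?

The values 0, 1, 2 are all present; 3 is the first non-negative integer missing from the set.

3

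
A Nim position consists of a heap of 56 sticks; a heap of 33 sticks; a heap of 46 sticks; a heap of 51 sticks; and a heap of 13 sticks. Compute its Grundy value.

9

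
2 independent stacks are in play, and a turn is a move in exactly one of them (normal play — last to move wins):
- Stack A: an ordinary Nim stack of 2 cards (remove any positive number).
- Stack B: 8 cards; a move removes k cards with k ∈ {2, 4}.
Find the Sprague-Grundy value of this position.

Stack A is a plain Nim stack of size 2, so its Grundy value is 2.
Grundy values for stack B (subtraction set {2, 4}):
g(0) = mex{} = 0
g(1) = mex{} = 0
g(2) = mex{0} = 1
g(3) = mex{0} = 1
g(4) = mex{0,1} = 2
g(5) = mex{0,1} = 2
g(6) = mex{1,2} = 0
g(7) = mex{1,2} = 0
g(8) = mex{0,2} = 1
So g(8) = 1.
The value of a disjunctive sum is the nim-sum of the parts.
Combined value = 2 XOR 1 = 3.

3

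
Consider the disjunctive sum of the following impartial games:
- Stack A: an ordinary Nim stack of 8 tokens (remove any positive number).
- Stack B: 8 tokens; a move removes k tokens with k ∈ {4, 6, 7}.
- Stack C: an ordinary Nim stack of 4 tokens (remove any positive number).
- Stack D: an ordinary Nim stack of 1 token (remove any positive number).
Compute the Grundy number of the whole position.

15

Stack A is a plain Nim stack of size 8, so its Grundy value is 8.
Build the Grundy sequence for stack B with g(k) = mex{g(k−s) : s ∈ {4, 6, 7}, s ≤ k}:
g(0) = mex{} = 0
g(1) = mex{} = 0
g(2) = mex{} = 0
g(3) = mex{} = 0
g(4) = mex{0} = 1
g(5) = mex{0} = 1
g(6) = mex{0} = 1
g(7) = mex{0} = 1
g(8) = mex{0,1} = 2
So g(8) = 2.
Stack C is a plain Nim stack of size 4, so its Grundy value is 4.
Stack D is a plain Nim stack of size 1, so its Grundy value is 1.
By the Sprague-Grundy theorem, the Grundy value of a sum of independent games is the XOR of the component values.
Combined value = 8 XOR 2 XOR 4 XOR 1 = 15.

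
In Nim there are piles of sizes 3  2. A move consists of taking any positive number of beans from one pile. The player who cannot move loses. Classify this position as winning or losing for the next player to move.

Winning position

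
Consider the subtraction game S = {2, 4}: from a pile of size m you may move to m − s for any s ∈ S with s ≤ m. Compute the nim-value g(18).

0

Compute g(0), g(1), … for moves {2, 4}:
k:     0  1  2  3  4  5  6  7  8  9 10 11 12 13 14 15 16 17 18
g(k):  0  0  1  1  2  2  0  0  1  1  2  2  0  0  1  1  2  2  0
So g(18) = 0.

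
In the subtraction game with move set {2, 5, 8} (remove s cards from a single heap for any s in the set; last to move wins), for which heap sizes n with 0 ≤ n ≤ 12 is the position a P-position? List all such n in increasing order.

Compute g(0), g(1), … for moves {2, 5, 8}:
k:     0  1  2  3  4  5  6  7  8  9 10 11 12
g(k):  0  0  1  1  0  2  1  0  2  1  0  0  1
The P-positions (g = 0) in 0..12 are 0, 1, 4, 7, 10, 11.

0, 1, 4, 7, 10, 11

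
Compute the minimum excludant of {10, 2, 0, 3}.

0 is in the set but 1 is not, so the mex is 1.

1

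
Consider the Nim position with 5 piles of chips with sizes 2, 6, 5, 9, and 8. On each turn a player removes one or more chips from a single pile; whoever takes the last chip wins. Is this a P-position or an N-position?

Nim-sum: 2 ^ 6 ^ 5 ^ 9 ^ 8 = 0.
The nim-sum is 0, so this is a P-position: the player to move is in a losing position under optimal play.

P-position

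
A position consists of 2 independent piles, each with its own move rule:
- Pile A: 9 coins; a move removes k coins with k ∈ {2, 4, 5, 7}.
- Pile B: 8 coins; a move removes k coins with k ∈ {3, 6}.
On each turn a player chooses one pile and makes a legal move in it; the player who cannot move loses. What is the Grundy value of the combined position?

2

Build the Grundy sequence for pile A with g(k) = mex{g(k−s) : s ∈ {2, 4, 5, 7}, s ≤ k}:
g(0) = mex{} = 0
g(1) = mex{} = 0
g(2) = mex{0} = 1
g(3) = mex{0} = 1
g(4) = mex{0,1} = 2
g(5) = mex{0,1} = 2
g(6) = mex{0,1,2} = 3
g(7) = mex{0,1,2} = 3
g(8) = mex{0,1,2,3} = 4
g(9) = mex{1,2,3} = 0
So g(9) = 0.
For pile B, compute g(0), g(1), … with moves {3, 6}:
k:     0  1  2  3  4  5  6  7  8
g(k):  0  0  0  1  1  1  2  2  2
So g(8) = 2.
The value of a disjunctive sum is the nim-sum of the parts.
Combined value = 0 ⊕ 2 = 2.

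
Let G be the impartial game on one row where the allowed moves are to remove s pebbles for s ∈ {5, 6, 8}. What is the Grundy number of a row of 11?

2

Build the Grundy sequence with g(k) = mex{g(k−s) : s ∈ {5, 6, 8}, s ≤ k}:
g(0) = mex{} = 0
g(1) = mex{} = 0
g(2) = mex{} = 0
g(3) = mex{} = 0
g(4) = mex{} = 0
g(5) = mex{0} = 1
g(6) = mex{0} = 1
g(7) = mex{0} = 1
g(8) = mex{0} = 1
g(9) = mex{0} = 1
g(10) = mex{0,1} = 2
g(11) = mex{0,1} = 2
So g(11) = 2.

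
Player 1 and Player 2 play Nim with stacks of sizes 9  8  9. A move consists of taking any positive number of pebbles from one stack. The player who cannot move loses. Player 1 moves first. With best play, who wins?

Player 1 wins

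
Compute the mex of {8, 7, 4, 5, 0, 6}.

0 is in the set but 1 is not, so the mex is 1.

1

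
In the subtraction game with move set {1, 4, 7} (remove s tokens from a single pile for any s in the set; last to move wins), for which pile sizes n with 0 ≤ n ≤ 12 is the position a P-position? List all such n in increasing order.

0, 2, 5, 8, 10

Grundy values for subtraction set {1, 4, 7}:
k:     0  1  2  3  4  5  6  7  8  9 10 11 12
g(k):  0  1  0  1  2  0  1  2  0  1  0  1  2
The P-positions (g = 0) in 0..12 are 0, 2, 5, 8, 10.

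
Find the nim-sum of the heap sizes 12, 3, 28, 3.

16

Compute the nim-sum pairwise:
12 XOR 3 = 15
15 XOR 28 = 19
19 XOR 3 = 16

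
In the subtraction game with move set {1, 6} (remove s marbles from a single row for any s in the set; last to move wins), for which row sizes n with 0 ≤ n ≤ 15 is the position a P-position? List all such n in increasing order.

Compute g(0), g(1), … for moves {1, 6}:
k:     0  1  2  3  4  5  6  7  8  9 10 11 12 13 14 15
g(k):  0  1  0  1  0  1  2  0  1  0  1  0  1  2  0  1
The P-positions (g = 0) in 0..15 are 0, 2, 4, 7, 9, 11, 14.

0, 2, 4, 7, 9, 11, 14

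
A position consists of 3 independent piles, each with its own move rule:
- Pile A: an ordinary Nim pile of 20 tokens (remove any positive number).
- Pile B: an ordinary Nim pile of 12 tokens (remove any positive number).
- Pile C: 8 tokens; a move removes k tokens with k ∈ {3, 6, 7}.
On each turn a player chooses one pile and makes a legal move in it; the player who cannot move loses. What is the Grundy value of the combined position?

Pile A is a plain Nim pile of size 20, so its Grundy value is 20.
Pile B is a plain Nim pile of size 12, so its Grundy value is 12.
For pile C, compute g(0), g(1), … with moves {3, 6, 7}:
k:     0  1  2  3  4  5  6  7  8
g(k):  0  0  0  1  1  1  2  2  2
So g(8) = 2.
By the Sprague-Grundy theorem, the Grundy value of a sum of independent games is the XOR of the component values.
Combined value = 20 ⊕ 12 ⊕ 2 = 26.

26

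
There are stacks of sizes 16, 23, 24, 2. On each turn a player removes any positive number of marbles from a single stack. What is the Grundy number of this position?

29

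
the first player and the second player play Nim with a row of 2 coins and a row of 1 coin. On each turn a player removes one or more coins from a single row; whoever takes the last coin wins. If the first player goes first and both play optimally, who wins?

the first player wins

In binary:
  10  (2)
  01  (1)
  --
  11  (3)
The nim-sum is 3 ≠ 0, so this is an N-position: the player to move can win; the first player has a winning move.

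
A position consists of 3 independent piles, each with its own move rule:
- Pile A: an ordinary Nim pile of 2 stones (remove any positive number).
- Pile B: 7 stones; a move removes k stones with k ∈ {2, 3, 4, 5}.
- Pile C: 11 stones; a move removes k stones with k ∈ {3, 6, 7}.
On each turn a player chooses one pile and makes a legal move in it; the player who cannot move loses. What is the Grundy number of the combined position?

2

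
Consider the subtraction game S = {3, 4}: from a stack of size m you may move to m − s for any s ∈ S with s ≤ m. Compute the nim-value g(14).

0

Grundy values for subtraction set {3, 4}:
k:     0  1  2  3  4  5  6  7  8  9 10 11 12 13 14
g(k):  0  0  0  1  1  1  2  0  0  0  1  1  1  2  0
So g(14) = 0.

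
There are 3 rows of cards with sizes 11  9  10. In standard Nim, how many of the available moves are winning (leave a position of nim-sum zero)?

3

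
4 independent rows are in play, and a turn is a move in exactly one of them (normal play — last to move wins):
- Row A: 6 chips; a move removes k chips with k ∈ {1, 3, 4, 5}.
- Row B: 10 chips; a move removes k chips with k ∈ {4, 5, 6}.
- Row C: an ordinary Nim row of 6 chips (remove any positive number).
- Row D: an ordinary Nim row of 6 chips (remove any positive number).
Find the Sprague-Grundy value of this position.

2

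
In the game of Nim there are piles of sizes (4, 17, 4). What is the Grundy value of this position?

17

In binary:
  00100  (4)
  10001  (17)
  00100  (4)
  -----
  10001  (17)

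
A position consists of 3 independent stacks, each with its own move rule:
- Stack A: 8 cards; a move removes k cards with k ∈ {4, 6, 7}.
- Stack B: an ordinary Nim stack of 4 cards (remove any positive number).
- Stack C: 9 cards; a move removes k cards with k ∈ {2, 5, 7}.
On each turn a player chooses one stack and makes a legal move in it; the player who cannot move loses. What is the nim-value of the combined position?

4

Build the Grundy sequence for stack A with g(k) = mex{g(k−s) : s ∈ {4, 6, 7}, s ≤ k}:
k:     0  1  2  3  4  5  6  7  8
g(k):  0  0  0  0  1  1  1  1  2
So g(8) = 2.
Stack B is a plain Nim stack of size 4, so its Grundy value is 4.
For stack C, compute g(0), g(1), … with moves {2, 5, 7}:
k:     0  1  2  3  4  5  6  7  8  9
g(k):  0  0  1  1  0  2  1  3  2  2
So g(9) = 2.
The value of a disjunctive sum is the nim-sum of the parts.
Combined value = 2 XOR 4 XOR 2 = 4.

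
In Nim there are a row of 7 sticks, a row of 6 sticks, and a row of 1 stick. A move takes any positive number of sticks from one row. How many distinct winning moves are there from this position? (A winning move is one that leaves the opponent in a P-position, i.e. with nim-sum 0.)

0

Compute the nim-sum pairwise:
7 XOR 6 = 1
1 XOR 1 = 0
The nim-sum is already 0, so every move leaves a nonzero nim-sum — there are no winning moves.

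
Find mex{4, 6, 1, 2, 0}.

3

The values 0, 1, 2 are all present; 3 is the first non-negative integer missing from the set.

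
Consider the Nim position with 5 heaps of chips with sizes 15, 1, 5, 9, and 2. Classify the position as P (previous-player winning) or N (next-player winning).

Write each in binary and XOR column by column:
  1111  (15)
  0001  (1)
  0101  (5)
  1001  (9)
  0010  (2)
  ----
  0000  (0)
The nim-sum is 0, so this is a P-position: the player to move is in a losing position under optimal play.

P-position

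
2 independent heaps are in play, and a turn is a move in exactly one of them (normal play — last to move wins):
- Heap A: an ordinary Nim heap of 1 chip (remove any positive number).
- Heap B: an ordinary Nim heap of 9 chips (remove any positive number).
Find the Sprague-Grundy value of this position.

Heap A is a plain Nim heap of size 1, so its Grundy value is 1.
Heap B is a plain Nim heap of size 9, so its Grundy value is 9.
The value of a disjunctive sum is the nim-sum of the parts.
Combined value = 1 XOR 9 = 8.

8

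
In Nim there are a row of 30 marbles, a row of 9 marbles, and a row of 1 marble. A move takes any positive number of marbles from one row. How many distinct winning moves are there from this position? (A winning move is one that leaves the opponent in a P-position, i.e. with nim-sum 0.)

1

Write each in binary and XOR column by column:
  11110  (30)
  01001  (9)
  00001  (1)
  -----
  10110  (22)
The overall nim-sum is X = 22. A row of size p has a winning move iff p XOR X < p (reduce it to p XOR X).
  30: 30 XOR 22 = 8 < 30 — winning move (to 8).
  9: 9 XOR 22 = 31 ≥ 9 — no move.
  1: 1 XOR 22 = 23 ≥ 1 — no move.
That gives 1 winning move.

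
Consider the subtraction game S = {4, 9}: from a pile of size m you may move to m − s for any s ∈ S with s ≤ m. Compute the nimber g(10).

Compute g(0), g(1), … for moves {4, 9}:
g(0) = mex{} = 0
g(1) = mex{} = 0
g(2) = mex{} = 0
g(3) = mex{} = 0
g(4) = mex{0} = 1
g(5) = mex{0} = 1
g(6) = mex{0} = 1
g(7) = mex{0} = 1
g(8) = mex{1} = 0
g(9) = mex{0,1} = 2
g(10) = mex{0,1} = 2
So g(10) = 2.

2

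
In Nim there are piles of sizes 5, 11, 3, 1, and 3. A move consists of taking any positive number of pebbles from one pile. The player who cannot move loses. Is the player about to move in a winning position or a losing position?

Nim-sum: 5 XOR 11 XOR 3 XOR 1 XOR 3 = 15.
The nim-sum is 15 ≠ 0, so this is an N-position: the player to move can win.

Winning position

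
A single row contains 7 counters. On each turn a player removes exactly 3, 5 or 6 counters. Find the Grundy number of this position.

2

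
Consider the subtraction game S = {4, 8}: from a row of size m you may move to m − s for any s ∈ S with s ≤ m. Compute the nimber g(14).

0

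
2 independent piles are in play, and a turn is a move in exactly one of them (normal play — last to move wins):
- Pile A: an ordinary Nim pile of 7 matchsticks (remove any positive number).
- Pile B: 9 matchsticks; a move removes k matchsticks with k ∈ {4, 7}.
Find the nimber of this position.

Pile A is a plain Nim pile of size 7, so its Grundy value is 7.
Grundy values for pile B (subtraction set {4, 7}):
g(0) = mex{} = 0
g(1) = mex{} = 0
g(2) = mex{} = 0
g(3) = mex{} = 0
g(4) = mex{0} = 1
g(5) = mex{0} = 1
g(6) = mex{0} = 1
g(7) = mex{0} = 1
g(8) = mex{0,1} = 2
g(9) = mex{0,1} = 2
So g(9) = 2.
The value of a disjunctive sum is the nim-sum of the parts.
Combined value = 7 XOR 2 = 5.

5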